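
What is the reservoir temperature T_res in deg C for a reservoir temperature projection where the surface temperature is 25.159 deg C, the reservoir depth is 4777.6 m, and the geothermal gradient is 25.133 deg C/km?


T_res = T_surf + grad * d / 1000
T_res = 25.159 + 25.133 * 4777.6 / 1000
T_res = 145.23 deg C


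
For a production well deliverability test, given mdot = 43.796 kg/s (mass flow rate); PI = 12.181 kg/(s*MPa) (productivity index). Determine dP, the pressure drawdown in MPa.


dP = mdot * 1000 / PI
dP = 43.796 * 1000 / 12.181
dP = 3595.436 kPa
Convert: 3595.436 kPa * 0.001 = 3.5954 MPa
dP = 3.5954 MPa


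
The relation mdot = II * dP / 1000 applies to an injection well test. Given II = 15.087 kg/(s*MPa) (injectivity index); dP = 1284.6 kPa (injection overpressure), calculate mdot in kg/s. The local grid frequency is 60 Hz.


mdot = II * dP / 1000
mdot = 15.087 * 1284.6 / 1000
mdot = 19.381 kg/s


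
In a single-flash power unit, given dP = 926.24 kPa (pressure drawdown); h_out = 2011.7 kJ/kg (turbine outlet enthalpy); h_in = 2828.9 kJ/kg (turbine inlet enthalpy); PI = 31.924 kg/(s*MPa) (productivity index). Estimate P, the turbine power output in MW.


Step 1: mdot = PI * dP / 1000 = 31.924 * 926.24 / 1000 = 29.56929 kg/s
Step 2: P = mdot*(h_in - h_out)/1000 = 29.56929*(2828.9 - 2011.7)/1000 = 24.164 MW
P = 24.164 MW


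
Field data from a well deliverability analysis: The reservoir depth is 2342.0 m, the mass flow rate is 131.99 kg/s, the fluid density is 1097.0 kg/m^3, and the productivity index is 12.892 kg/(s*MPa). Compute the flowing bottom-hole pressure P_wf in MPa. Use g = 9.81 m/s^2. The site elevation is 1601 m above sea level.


Step 1: P_i = rho*g*h/1e6 = 1097.0*9.81*2342.0/1e6 = 25.20360 MPa
Step 2: P_wf = P_i - mdot/PI = 25.20360 - 131.99/12.892 = 14.965 MPa
P_wf = 14.965 MPa


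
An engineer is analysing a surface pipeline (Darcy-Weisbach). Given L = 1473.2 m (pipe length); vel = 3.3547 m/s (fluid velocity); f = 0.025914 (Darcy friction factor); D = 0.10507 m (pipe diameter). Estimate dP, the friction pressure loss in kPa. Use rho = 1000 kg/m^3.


dP = f * (L/D) * (rho*vel^2/2) / 1000
dP = 0.025914 * (1473.2/0.10507) * (1000*3.3547^2/2) / 1000
dP = 2044.5 kPa


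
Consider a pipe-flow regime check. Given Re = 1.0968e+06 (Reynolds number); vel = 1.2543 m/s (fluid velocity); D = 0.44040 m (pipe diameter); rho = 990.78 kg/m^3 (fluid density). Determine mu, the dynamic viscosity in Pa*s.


mu = rho * vel * D / Re
mu = 990.78 * 1.2543 * 0.44040 / 1.0968e+06
mu = 0.00049900 Pa*s


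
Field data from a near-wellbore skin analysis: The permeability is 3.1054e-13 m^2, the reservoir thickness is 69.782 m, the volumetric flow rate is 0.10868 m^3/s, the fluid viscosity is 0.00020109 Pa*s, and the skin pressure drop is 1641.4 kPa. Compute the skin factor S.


S = dP_s * 1000 * 2*pi*k*hr / (q*mu)
S = 1641.4 * 1000 * 2*pi*3.1054e-13*69.782 / (0.10868*0.00020109)
S = 10.226


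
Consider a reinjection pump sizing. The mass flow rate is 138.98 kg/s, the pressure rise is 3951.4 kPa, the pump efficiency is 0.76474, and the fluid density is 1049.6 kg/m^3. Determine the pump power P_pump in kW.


P_pump = mdot * dP / (rho * eta)
P_pump = 138.98 * 3951.4 / (1049.6 * 0.76474)
P_pump = 684.17 kW


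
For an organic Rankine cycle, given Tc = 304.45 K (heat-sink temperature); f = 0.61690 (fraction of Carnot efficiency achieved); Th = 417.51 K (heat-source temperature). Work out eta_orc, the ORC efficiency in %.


eta_orc = (1 - Tc/Th) * f * 100
eta_orc = (1 - 304.45/417.51) * 0.61690 * 100
eta_orc = 16.705 %


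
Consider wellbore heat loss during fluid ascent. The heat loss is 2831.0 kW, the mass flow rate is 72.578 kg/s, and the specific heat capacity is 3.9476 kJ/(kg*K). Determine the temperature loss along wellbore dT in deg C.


dT = Q_loss / (mdot * cp)
dT = 2831.0 / (72.578 * 3.9476)
dT = 9.881019 K
Convert (temperature difference, 1 K = 1 deg C): 9.881019 K = 9.881019 deg C
dT = 9.8810 deg C


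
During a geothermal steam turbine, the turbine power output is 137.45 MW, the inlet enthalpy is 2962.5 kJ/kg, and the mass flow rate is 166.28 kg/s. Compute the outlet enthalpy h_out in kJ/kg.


h_out = h_in - P * 1000 / mdot
h_out = 2962.5 - 137.45 * 1000 / 166.28
h_out = 2135.9 kJ/kg


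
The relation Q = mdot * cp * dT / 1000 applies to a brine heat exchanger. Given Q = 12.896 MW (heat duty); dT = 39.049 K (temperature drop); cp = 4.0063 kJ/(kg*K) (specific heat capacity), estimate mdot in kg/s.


mdot = Q * 1000 / (cp * dT)
mdot = 12.896 * 1000 / (4.0063 * 39.049)
mdot = 82.433 kg/s


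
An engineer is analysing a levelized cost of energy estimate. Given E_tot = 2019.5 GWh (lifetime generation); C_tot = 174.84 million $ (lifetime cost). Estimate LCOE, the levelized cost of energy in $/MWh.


LCOE = C_tot / E_tot * 100
LCOE = 174.84 / 2019.5 * 100
LCOE = 8.657589 cents/kWh
Convert: 8.657589 cents/kWh * 10.0 = 86.576 $/MWh
LCOE = 86.576 $/MWh


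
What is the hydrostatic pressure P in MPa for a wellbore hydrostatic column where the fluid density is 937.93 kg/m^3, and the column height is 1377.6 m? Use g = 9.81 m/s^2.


P = rho * g * h / 1e6
P = 937.93 * 9.81 * 1377.6 / 1e6
P = 12.675 MPa


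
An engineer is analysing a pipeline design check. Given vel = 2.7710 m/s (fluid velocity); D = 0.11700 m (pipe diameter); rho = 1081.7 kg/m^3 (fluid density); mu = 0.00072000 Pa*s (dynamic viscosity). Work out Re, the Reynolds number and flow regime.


Step 1: Re = rho*vel*D/mu = 1081.7*2.771*0.117/0.00072 = 4.8708e+05
Step 2: Re = 4.8708e+05 > 4000, so flow is turbulent.
Re = 4.8708e+05 (turbulent)


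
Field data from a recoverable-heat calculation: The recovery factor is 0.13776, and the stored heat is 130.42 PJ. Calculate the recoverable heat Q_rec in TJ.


Q_rec = Q_s * RF
Q_rec = 130.42 * 0.13776
Q_rec = 17.96666 PJ
Convert: 17.96666 PJ * 1000.0 = 17967 TJ
Q_rec = 17967 TJ


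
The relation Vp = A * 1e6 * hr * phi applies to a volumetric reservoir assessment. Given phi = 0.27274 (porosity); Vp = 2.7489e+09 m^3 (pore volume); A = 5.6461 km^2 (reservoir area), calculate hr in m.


hr = Vp / (A * 1e6 * phi)
hr = 2.7489e+09 / (5.6461 * 1e6 * 0.27274)
hr = 1785.1 m


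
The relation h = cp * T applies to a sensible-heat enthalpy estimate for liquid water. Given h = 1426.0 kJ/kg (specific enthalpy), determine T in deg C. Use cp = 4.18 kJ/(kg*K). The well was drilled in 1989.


T = h / cp
T = 1426.0 / 4.18
T = 341.15 deg C


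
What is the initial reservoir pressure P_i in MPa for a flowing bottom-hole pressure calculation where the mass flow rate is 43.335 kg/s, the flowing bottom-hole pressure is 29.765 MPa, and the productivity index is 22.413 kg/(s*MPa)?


P_i = P_wf + mdot / PI
P_i = 29.765 + 43.335 / 22.413
P_i = 31.698 MPa


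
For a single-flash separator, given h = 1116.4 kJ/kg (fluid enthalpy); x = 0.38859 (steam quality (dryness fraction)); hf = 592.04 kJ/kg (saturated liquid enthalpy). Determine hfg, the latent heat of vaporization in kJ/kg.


hfg = (h - hf) / x
hfg = (1116.4 - 592.04) / 0.38859
hfg = 1349.4 kJ/kg


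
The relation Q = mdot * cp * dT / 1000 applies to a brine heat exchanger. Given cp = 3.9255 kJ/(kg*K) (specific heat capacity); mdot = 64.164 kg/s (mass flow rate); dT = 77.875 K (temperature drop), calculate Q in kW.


Q = mdot * cp * dT / 1000
Q = 64.164 * 3.9255 * 77.875 / 1000
Q = 19.61483 MW
Convert: 19.61483 MW * 1000.0 = 19615 kW
Q = 19615 kW


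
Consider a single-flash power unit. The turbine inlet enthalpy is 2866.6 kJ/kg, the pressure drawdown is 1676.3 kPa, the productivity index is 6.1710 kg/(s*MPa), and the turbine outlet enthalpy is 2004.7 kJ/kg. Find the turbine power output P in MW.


Step 1: mdot = PI * dP / 1000 = 6.171 * 1676.3 / 1000 = 10.34445 kg/s
Step 2: P = mdot*(h_in - h_out)/1000 = 10.34445*(2866.6 - 2004.7)/1000 = 8.9159 MW
P = 8.9159 MW


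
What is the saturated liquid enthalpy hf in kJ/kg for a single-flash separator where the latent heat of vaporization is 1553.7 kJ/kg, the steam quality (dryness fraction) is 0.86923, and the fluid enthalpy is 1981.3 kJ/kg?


hf = h - x * hfg
hf = 1981.3 - 0.86923 * 1553.7
hf = 630.78 kJ/kg


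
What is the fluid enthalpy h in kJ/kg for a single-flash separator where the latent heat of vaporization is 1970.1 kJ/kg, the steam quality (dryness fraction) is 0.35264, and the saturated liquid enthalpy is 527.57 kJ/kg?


h = hf + x * hfg
h = 527.57 + 0.35264 * 1970.1
h = 1222.3 kJ/kg


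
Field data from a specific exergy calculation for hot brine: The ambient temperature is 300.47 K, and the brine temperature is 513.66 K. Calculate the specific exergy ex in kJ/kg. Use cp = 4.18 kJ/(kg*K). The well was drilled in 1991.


ex = cp * ((T_b - T_0) - T_0 * ln(T_b/T_0))
ex = 4.18 * ((513.66 - 300.47) - 300.47 * ln(513.66/300.47))
ex = 217.67 kJ/kg


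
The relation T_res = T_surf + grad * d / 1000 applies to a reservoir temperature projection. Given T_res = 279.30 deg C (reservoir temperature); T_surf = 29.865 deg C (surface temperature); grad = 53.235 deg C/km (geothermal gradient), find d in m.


d = (T_res - T_surf) / grad * 1000
d = (279.30 - 29.865) / 53.235 * 1000
d = 4685.5 m


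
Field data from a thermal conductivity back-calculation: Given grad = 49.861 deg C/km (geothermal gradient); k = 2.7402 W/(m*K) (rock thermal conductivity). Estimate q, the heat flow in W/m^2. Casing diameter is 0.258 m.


q = k * grad / 1000
q = 2.7402 * 49.861 / 1000
q = 0.13663 W/m^2


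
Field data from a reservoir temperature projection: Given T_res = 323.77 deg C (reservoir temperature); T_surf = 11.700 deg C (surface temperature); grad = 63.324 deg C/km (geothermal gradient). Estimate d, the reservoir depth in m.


d = (T_res - T_surf) / grad * 1000
d = (323.77 - 11.700) / 63.324 * 1000
d = 4928.1 m


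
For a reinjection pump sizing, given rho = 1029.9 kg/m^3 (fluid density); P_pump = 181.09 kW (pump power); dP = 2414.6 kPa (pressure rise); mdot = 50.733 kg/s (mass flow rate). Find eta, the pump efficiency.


eta = mdot * dP / (rho * P_pump)
eta = 50.733 * 2414.6 / (1029.9 * 181.09)
eta = 0.65682


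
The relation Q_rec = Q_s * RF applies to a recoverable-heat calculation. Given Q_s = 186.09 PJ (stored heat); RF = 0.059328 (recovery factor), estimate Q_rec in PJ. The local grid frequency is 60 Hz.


Q_rec = Q_s * RF
Q_rec = 186.09 * 0.059328
Q_rec = 11.040 PJ


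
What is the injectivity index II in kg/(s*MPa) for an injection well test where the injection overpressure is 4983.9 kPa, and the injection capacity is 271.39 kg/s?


II = mdot * 1000 / dP
II = 271.39 * 1000 / 4983.9
II = 54.453 kg/(s*MPa)


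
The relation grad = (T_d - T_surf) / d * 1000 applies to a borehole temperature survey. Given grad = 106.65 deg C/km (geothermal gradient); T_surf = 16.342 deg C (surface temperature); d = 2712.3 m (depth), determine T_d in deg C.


T_d = T_surf + grad * d / 1000
T_d = 16.342 + 106.65 * 2712.3 / 1000
T_d = 305.61 deg C


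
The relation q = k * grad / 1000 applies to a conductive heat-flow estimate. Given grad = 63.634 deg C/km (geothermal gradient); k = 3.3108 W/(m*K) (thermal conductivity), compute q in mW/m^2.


q = k * grad / 1000
q = 3.3108 * 63.634 / 1000
q = 0.2106794 W/m^2
Convert: 0.2106794 W/m^2 * 1000.0 = 210.68 mW/m^2
q = 210.68 mW/m^2


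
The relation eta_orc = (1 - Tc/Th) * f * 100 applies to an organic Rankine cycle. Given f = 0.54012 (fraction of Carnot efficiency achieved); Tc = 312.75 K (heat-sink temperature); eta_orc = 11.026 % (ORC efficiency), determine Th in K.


Th = Tc / (1 - (eta_orc/100)/f)
Th = 312.75 / (1 - (11.026/100)/0.54012)
Th = 392.97 K


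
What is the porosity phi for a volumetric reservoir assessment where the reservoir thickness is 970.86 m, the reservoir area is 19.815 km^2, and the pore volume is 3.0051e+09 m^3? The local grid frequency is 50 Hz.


phi = Vp / (A * 1e6 * hr)
phi = 3.0051e+09 / (19.815 * 1e6 * 970.86)
phi = 0.15621


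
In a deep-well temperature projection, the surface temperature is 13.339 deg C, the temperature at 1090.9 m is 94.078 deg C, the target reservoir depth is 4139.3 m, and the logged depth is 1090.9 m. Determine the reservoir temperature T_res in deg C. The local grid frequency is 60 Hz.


Step 1: grad = (T_d1 - T_surf)/d1 * 1000 = (94.078 - 13.339)/1090.9 * 1000 = 74.01137 deg C/km
Step 2: T_res = T_surf + grad*d2/1000 = 13.339 + 74.01137*4139.3/1000 = 319.69 deg C
T_res = 319.69 deg C


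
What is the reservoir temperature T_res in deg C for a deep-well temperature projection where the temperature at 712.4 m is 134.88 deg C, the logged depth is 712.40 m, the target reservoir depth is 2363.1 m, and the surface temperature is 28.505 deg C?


Step 1: grad = (T_d1 - T_surf)/d1 * 1000 = (134.88 - 28.505)/712.4 * 1000 = 149.3192 deg C/km
Step 2: T_res = T_surf + grad*d2/1000 = 28.505 + 149.3192*2363.1/1000 = 381.36 deg C
T_res = 381.36 deg C


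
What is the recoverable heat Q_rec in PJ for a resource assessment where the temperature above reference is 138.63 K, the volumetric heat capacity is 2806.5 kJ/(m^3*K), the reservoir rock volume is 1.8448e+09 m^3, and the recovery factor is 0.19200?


Step 1: Q_s = Vr*rhoc*dT/1e12 = 1.8448e+09*2806.5*138.63/1e12 = 717.7473 PJ
Step 2: Q_rec = Q_s * RF = 717.7473 * 0.192 = 137.81 PJ
Q_rec = 137.81 PJ


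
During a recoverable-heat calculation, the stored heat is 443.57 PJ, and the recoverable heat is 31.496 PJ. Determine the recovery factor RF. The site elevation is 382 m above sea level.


RF = Q_rec / Q_s
RF = 31.496 / 443.57
RF = 0.071006


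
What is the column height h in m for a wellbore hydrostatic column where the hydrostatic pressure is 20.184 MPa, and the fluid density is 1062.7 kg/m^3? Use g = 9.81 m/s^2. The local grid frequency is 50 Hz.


h = P * 1e6 / (g * rho)
h = 20.184 * 1e6 / (9.81 * 1062.7)
h = 1936.1 m


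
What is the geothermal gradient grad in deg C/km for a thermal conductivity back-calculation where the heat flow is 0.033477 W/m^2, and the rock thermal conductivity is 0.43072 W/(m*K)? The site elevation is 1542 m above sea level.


grad = q / k * 1000
grad = 0.033477 / 0.43072 * 1000
grad = 77.723 deg C/km


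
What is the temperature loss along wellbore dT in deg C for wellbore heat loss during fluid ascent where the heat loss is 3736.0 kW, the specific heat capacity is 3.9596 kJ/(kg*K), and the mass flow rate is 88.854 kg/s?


dT = Q_loss / (mdot * cp)
dT = 3736.0 / (88.854 * 3.9596)
dT = 10.61888 K
Convert (temperature difference, 1 K = 1 deg C): 10.61888 K = 10.61888 deg C
dT = 10.619 deg C


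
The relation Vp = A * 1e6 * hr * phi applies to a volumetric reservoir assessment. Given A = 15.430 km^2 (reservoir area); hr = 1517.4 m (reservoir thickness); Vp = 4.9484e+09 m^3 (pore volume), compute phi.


phi = Vp / (A * 1e6 * hr)
phi = 4.9484e+09 / (15.430 * 1e6 * 1517.4)
phi = 0.21135


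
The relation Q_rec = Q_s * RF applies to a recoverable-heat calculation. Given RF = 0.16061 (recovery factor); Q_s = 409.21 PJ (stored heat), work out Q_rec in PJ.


Q_rec = Q_s * RF
Q_rec = 409.21 * 0.16061
Q_rec = 65.723 PJ


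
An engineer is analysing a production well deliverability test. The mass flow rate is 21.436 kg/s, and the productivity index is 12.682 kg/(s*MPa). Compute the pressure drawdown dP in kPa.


dP = mdot * 1000 / PI
dP = 21.436 * 1000 / 12.682
dP = 1690.3 kPa


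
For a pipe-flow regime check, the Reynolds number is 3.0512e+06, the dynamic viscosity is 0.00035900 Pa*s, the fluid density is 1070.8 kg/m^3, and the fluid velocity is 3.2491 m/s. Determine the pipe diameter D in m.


D = Re * mu / (rho * vel)
D = 3.0512e+06 * 0.00035900 / (1070.8 * 3.2491)
D = 0.31484 m


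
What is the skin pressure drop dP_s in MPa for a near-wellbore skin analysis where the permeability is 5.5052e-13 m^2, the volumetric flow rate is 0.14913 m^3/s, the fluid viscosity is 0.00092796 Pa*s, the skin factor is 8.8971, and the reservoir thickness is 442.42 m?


dP_s = S * q * mu / (2*pi*k*hr) / 1000
dP_s = 8.8971 * 0.14913 * 0.00092796 / (2*pi*5.5052e-13*442.42) / 1000
dP_s = 804.5537 kPa
Convert: 804.5537 kPa * 0.001 = 0.80455 MPa
dP_s = 0.80455 MPa


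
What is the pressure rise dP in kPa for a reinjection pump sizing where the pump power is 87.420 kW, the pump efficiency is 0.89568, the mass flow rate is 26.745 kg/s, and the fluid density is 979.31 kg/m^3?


dP = P_pump * rho * eta / mdot
dP = 87.420 * 979.31 * 0.89568 / 26.745
dP = 2867.1 kPa


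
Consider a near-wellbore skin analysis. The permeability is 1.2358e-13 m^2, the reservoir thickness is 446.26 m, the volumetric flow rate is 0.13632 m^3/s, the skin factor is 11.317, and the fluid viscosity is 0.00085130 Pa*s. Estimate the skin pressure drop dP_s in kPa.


dP_s = S * q * mu / (2*pi*k*hr) / 1000
dP_s = 11.317 * 0.13632 * 0.00085130 / (2*pi*1.2358e-13*446.26) / 1000
dP_s = 3790.2 kPa


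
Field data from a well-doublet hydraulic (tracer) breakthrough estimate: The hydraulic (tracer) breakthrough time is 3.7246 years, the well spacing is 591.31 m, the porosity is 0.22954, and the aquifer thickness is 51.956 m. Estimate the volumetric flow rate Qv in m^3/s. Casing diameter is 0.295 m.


Qv = pi*hr*phi*L^2 / (3*t_bt*365.25*86400)
Qv = pi*51.956*0.22954*591.31^2 / (3*3.7246*365.25*86400)
Qv = 0.037151 m^3/s


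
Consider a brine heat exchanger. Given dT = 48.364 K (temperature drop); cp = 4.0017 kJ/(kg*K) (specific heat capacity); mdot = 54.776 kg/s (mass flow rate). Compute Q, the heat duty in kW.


Q = mdot * cp * dT / 1000
Q = 54.776 * 4.0017 * 48.364 / 1000
Q = 10.60125 MW
Convert: 10.60125 MW * 1000.0 = 10601 kW
Q = 10601 kW


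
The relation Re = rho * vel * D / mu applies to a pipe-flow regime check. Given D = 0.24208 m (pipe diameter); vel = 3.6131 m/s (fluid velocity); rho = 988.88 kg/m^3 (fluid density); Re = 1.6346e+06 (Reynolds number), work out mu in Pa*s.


mu = rho * vel * D / Re
mu = 988.88 * 3.6131 * 0.24208 / 1.6346e+06
mu = 0.00052914 Pa*s


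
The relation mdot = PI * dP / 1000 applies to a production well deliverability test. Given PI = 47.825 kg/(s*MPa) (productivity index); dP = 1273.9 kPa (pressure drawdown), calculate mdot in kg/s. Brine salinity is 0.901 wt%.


mdot = PI * dP / 1000
mdot = 47.825 * 1273.9 / 1000
mdot = 60.924 kg/s


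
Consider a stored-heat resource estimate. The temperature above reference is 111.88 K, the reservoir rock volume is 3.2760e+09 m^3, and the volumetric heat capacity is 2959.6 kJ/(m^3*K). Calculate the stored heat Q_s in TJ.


Q_s = Vr * rhoc * dT / 1e12
Q_s = 3.2760e+09 * 2959.6 * 111.88 / 1e12
Q_s = 1084.749 PJ
Convert: 1084.749 PJ * 1000.0 = 1.0847e+06 TJ
Q_s = 1.0847e+06 TJ


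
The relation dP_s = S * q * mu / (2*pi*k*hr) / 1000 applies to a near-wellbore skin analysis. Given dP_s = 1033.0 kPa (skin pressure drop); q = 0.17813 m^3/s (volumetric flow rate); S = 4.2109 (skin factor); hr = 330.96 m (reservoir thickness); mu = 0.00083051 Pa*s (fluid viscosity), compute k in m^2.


k = S*q*mu / (2*pi*dP_s*1000*hr)
k = 4.2109*0.17813*0.00083051 / (2*pi*1033.0*1000*330.96)
k = 2.9000e-13 m^2


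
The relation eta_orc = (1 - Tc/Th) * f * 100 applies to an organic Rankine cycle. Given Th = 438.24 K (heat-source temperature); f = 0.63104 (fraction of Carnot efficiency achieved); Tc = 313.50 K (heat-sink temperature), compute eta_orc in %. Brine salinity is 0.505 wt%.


eta_orc = (1 - Tc/Th) * f * 100
eta_orc = (1 - 313.50/438.24) * 0.63104 * 100
eta_orc = 17.962 %


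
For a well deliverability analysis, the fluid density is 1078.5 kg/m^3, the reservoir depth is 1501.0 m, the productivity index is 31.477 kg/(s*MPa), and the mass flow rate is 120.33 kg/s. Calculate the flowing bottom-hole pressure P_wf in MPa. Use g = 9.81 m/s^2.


Step 1: P_i = rho*g*h/1e6 = 1078.5*9.81*1501.0/1e6 = 15.88071 MPa
Step 2: P_wf = P_i - mdot/PI = 15.88071 - 120.33/31.477 = 12.058 MPa
P_wf = 12.058 MPa


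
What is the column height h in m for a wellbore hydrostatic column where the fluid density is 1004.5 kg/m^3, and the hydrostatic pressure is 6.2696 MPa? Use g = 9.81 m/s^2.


h = P * 1e6 / (g * rho)
h = 6.2696 * 1e6 / (9.81 * 1004.5)
h = 636.24 m


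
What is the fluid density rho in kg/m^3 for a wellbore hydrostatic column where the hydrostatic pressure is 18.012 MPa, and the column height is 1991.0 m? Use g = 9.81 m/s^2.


rho = P * 1e6 / (g * h)
rho = 18.012 * 1e6 / (9.81 * 1991.0)
rho = 922.19 kg/m^3


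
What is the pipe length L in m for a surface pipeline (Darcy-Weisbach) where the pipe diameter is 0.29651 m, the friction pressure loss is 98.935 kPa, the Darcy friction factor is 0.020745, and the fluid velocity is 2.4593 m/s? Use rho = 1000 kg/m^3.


L = dP*1000*D / (f*rho*vel^2/2)
L = 98.935*1000*0.29651 / (0.020745*1000*2.4593^2/2)
L = 467.61 m


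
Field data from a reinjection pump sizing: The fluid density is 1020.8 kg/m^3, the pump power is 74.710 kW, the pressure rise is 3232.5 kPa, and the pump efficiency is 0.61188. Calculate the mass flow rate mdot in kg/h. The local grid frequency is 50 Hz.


mdot = P_pump * rho * eta / dP
mdot = 74.710 * 1020.8 * 0.61188 / 3232.5
mdot = 14.43601 kg/s
Convert: 14.43601 kg/s * 3600.0 = 51970 kg/h
mdot = 51970 kg/h


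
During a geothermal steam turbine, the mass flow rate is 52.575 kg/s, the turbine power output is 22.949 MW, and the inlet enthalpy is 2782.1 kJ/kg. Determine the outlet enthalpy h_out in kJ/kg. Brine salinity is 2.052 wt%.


h_out = h_in - P * 1000 / mdot
h_out = 2782.1 - 22.949 * 1000 / 52.575
h_out = 2345.6 kJ/kg


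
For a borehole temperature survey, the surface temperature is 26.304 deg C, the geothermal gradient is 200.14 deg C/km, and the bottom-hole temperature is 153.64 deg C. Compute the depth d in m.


d = (T_d - T_surf) / grad * 1000
d = (153.64 - 26.304) / 200.14 * 1000
d = 636.23 m


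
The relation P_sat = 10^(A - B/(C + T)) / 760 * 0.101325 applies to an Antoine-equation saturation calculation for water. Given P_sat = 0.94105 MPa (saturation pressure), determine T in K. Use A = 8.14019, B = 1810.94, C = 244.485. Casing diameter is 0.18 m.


T = B / (A - log10(P_sat * 760 / 0.101325)) - C
T = 1810.94 / (8.14019 - log10(0.94105 * 760 / 0.101325)) - 244.485
T = 177.4999 deg C
Convert to K: 177.4999 + 273.15 = 450.65 K
T = 450.65 K


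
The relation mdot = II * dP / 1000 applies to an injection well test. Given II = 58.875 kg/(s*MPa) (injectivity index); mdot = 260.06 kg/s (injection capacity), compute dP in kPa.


dP = mdot * 1000 / II
dP = 260.06 * 1000 / 58.875
dP = 4417.2 kPa


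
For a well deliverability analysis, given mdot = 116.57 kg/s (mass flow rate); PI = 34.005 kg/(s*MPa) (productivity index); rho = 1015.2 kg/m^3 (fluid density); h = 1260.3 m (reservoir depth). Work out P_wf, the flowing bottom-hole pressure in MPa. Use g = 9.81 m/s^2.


Step 1: P_i = rho*g*h/1e6 = 1015.2*9.81*1260.3/1e6 = 12.55147 MPa
Step 2: P_wf = P_i - mdot/PI = 12.55147 - 116.57/34.005 = 9.1234 MPa
P_wf = 9.1234 MPa


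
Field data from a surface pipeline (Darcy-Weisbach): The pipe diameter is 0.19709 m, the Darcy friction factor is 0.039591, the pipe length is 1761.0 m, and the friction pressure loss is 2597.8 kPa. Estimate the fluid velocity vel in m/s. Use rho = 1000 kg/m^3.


vel = sqrt(dP*1000*2*D / (f*L*rho))
vel = sqrt(2597.8*1000*2*0.19709 / (0.039591*1761.0*1000))
vel = 3.8324 m/s


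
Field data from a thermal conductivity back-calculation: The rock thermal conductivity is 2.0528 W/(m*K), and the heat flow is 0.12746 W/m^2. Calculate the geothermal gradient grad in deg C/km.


grad = q / k * 1000
grad = 0.12746 / 2.0528 * 1000
grad = 62.091 deg C/km


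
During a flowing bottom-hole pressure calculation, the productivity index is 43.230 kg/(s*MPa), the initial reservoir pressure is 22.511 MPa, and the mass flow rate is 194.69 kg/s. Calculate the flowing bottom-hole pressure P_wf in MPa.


P_wf = P_i - mdot / PI
P_wf = 22.511 - 194.69 / 43.230
P_wf = 18.007 MPa


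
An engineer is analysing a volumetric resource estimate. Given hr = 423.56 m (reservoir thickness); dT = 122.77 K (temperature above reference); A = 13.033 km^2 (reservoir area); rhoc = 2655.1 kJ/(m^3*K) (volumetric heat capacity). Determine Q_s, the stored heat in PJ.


Step 1: Vr = A*1e6*hr = 13.033*1e6*423.56 = 5.520257e+09 m^3
Step 2: Q_s = Vr*rhoc*dT/1e12 = 5.520257e+09*2655.1*122.77/1e12 = 1799.4 PJ
Q_s = 1799.4 PJ


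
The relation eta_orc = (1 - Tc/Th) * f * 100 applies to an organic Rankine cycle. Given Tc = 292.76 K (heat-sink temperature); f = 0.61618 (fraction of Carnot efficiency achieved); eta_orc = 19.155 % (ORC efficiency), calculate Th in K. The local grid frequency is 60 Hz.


Th = Tc / (1 - (eta_orc/100)/f)
Th = 292.76 / (1 - (19.155/100)/0.61618)
Th = 424.82 K


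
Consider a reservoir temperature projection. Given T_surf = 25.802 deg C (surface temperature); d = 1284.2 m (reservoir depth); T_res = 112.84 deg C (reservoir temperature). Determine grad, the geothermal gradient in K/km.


grad = (T_res - T_surf) / d * 1000
grad = (112.84 - 25.802) / 1284.2 * 1000
grad = 67.77605 deg C/km
Convert: 67.77605 deg C/km * 1.0 = 67.776 K/km
grad = 67.776 K/km


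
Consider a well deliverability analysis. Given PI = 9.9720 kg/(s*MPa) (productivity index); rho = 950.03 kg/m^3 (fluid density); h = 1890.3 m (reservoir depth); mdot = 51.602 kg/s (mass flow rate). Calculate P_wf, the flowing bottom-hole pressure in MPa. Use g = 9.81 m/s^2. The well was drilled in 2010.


Step 1: P_i = rho*g*h/1e6 = 950.03*9.81*1890.3/1e6 = 17.61721 MPa
Step 2: P_wf = P_i - mdot/PI = 17.61721 - 51.602/9.972 = 12.443 MPa
P_wf = 12.443 MPa


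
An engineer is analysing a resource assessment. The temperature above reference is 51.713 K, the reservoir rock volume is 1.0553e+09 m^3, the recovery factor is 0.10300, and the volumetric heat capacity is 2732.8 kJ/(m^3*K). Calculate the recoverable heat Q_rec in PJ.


Step 1: Q_s = Vr*rhoc*dT/1e12 = 1.0553e+09*2732.8*51.713/1e12 = 149.1364 PJ
Step 2: Q_rec = Q_s * RF = 149.1364 * 0.103 = 15.361 PJ
Q_rec = 15.361 PJ


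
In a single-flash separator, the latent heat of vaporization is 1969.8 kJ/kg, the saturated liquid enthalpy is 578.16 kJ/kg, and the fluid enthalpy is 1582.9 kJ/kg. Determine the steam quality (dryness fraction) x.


x = (h - hf) / hfg
x = (1582.9 - 578.16) / 1969.8
x = 0.51007


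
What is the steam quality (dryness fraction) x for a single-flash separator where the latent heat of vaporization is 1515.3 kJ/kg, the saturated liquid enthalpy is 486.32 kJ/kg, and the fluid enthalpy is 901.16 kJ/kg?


x = (h - hf) / hfg
x = (901.16 - 486.32) / 1515.3
x = 0.27377


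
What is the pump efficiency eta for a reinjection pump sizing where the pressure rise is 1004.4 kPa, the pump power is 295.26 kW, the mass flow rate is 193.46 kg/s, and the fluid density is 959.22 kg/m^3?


eta = mdot * dP / (rho * P_pump)
eta = 193.46 * 1004.4 / (959.22 * 295.26)
eta = 0.68608


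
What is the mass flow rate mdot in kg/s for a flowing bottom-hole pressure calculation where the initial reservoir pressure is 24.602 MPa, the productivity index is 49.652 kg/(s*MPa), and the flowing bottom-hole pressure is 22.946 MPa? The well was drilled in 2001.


mdot = (P_i - P_wf) * PI
mdot = (24.602 - 22.946) * 49.652
mdot = 82.224 kg/s


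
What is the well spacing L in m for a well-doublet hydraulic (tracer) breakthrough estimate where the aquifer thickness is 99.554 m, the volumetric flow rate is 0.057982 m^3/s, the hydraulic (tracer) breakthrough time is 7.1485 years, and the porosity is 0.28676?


L = sqrt(t_bt*365.25*86400*3*Qv / (pi*hr*phi))
L = sqrt(7.1485*365.25*86400*3*0.057982 / (pi*99.554*0.28676))
L = 661.46 m


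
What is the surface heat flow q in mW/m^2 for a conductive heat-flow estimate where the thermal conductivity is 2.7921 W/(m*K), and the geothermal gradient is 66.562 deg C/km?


q = k * grad / 1000
q = 2.7921 * 66.562 / 1000
q = 0.1858478 W/m^2
Convert: 0.1858478 W/m^2 * 1000.0 = 185.85 mW/m^2
q = 185.85 mW/m^2


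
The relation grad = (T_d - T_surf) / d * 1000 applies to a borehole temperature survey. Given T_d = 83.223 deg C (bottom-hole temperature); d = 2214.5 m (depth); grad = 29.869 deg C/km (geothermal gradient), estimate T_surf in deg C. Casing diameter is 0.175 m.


T_surf = T_d - grad * d / 1000
T_surf = 83.223 - 29.869 * 2214.5 / 1000
T_surf = 17.078 deg C


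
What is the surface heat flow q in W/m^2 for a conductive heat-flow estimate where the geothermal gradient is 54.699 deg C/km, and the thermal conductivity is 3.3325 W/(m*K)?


q = k * grad / 1000
q = 3.3325 * 54.699 / 1000
q = 0.18228 W/m^2


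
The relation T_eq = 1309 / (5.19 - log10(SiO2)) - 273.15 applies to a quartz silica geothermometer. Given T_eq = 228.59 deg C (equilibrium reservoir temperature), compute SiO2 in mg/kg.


SiO2 = 10^(5.19 - 1309/(T_eq + 273.15))
SiO2 = 10^(5.19 - 1309/(228.59 + 273.15))
SiO2 = 381.14 mg/kg


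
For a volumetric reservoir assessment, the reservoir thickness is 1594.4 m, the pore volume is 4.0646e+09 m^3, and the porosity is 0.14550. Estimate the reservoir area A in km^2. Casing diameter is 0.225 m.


A = Vp / (1e6 * hr * phi)
A = 4.0646e+09 / (1e6 * 1594.4 * 0.14550)
A = 17.521 km^2


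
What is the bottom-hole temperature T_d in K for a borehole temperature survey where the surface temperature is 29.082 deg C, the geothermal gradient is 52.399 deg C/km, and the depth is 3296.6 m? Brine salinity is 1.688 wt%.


T_d = T_surf + grad * d / 1000
T_d = 29.082 + 52.399 * 3296.6 / 1000
T_d = 201.8205 deg C
Convert to K: 201.8205 + 273.15 = 474.97 K
T_d = 474.97 K


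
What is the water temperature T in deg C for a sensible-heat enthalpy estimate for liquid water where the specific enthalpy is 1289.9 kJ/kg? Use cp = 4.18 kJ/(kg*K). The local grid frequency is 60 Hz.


T = h / cp
T = 1289.9 / 4.18
T = 308.59 deg C


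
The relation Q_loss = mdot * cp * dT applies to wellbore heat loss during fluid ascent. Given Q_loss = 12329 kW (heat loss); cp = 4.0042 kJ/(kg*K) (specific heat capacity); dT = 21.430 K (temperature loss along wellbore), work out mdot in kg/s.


mdot = Q_loss / (cp * dT)
mdot = 12329 / (4.0042 * 21.430)
mdot = 143.68 kg/s


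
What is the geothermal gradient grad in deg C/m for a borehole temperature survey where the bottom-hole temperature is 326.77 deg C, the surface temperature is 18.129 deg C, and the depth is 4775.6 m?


grad = (T_d - T_surf) / d * 1000
grad = (326.77 - 18.129) / 4775.6 * 1000
grad = 64.62874 deg C/km
Convert: 64.62874 deg C/km * 0.001 = 0.064629 deg C/m
grad = 0.064629 deg C/m


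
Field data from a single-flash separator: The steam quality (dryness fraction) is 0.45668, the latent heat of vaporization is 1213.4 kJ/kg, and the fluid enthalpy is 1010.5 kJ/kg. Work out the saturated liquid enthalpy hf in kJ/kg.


hf = h - x * hfg
hf = 1010.5 - 0.45668 * 1213.4
hf = 456.36 kJ/kg


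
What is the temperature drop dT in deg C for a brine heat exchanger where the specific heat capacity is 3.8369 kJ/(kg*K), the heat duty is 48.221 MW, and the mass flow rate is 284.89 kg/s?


dT = Q * 1000 / (mdot * cp)
dT = 48.221 * 1000 / (284.89 * 3.8369)
dT = 44.11421 K
Convert (temperature difference, 1 K = 1 deg C): 44.11421 K = 44.11421 deg C
dT = 44.114 deg C


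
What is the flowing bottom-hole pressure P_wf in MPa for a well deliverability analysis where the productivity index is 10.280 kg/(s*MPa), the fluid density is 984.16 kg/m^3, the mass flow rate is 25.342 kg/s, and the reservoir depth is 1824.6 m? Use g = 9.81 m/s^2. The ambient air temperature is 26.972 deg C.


Step 1: P_i = rho*g*h/1e6 = 984.16*9.81*1824.6/1e6 = 17.61580 MPa
Step 2: P_wf = P_i - mdot/PI = 17.61580 - 25.342/10.28 = 15.151 MPa
P_wf = 15.151 MPa


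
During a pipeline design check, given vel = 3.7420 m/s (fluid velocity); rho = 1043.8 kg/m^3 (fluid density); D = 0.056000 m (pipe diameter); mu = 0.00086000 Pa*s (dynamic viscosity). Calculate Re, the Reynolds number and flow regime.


Step 1: Re = rho*vel*D/mu = 1043.8*3.742*0.056/0.00086 = 2.5434e+05
Step 2: Re = 2.5434e+05 > 4000, so flow is turbulent.
Re = 2.5434e+05 (turbulent)


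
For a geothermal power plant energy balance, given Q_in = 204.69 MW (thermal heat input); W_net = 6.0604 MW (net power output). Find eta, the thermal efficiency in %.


eta = W_net / Q_in * 100
eta = 6.0604 / 204.69 * 100
eta = 2.9608 %


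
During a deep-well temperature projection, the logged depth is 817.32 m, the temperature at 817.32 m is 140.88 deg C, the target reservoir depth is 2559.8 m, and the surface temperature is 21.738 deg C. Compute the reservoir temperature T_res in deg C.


Step 1: grad = (T_d1 - T_surf)/d1 * 1000 = (140.88 - 21.738)/817.32 * 1000 = 145.7715 deg C/km
Step 2: T_res = T_surf + grad*d2/1000 = 21.738 + 145.7715*2559.8/1000 = 394.88 deg C
T_res = 394.88 deg C


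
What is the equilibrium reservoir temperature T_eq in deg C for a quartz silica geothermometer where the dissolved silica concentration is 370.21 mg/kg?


T_eq = 1309 / (5.19 - log10(SiO2)) - 273.15
T_eq = 1309 / (5.19 - log10(370.21)) - 273.15
T_eq = 226.17 deg C


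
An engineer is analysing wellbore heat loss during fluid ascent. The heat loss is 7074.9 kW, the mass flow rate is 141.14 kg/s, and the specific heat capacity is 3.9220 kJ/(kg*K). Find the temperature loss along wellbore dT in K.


dT = Q_loss / (mdot * cp)
dT = 7074.9 / (141.14 * 3.9220)
dT = 12.781 K


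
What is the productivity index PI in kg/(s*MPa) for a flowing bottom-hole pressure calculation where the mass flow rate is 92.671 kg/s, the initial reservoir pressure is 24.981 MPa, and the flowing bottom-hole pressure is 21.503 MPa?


PI = mdot / (P_i - P_wf)
PI = 92.671 / (24.981 - 21.503)
PI = 26.645 kg/(s*MPa)


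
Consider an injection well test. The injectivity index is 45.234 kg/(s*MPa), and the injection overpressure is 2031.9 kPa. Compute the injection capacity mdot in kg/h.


mdot = II * dP / 1000
mdot = 45.234 * 2031.9 / 1000
mdot = 91.91096 kg/s
Convert: 91.91096 kg/s * 3600.0 = 3.3088e+05 kg/h
mdot = 3.3088e+05 kg/h


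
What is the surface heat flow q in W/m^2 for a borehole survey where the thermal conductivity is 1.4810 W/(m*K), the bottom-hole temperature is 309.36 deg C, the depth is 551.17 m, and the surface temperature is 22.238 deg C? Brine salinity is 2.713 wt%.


Step 1: grad = (T_d - T_surf)/d * 1000 = (309.36 - 22.238)/551.17 * 1000 = 520.9318 deg C/km
Step 2: q = k * grad / 1000 = 1.481 * 520.9318 / 1000 = 0.77150 W/m^2
q = 0.77150 W/m^2


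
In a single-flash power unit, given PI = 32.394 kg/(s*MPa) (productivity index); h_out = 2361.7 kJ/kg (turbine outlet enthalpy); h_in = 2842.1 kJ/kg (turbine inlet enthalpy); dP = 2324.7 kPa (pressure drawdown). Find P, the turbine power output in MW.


Step 1: mdot = PI * dP / 1000 = 32.394 * 2324.7 / 1000 = 75.30633 kg/s
Step 2: P = mdot*(h_in - h_out)/1000 = 75.30633*(2842.1 - 2361.7)/1000 = 36.177 MW
P = 36.177 MW


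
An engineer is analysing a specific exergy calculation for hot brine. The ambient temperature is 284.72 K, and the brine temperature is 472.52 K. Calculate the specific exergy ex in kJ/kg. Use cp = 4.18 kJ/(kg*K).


ex = cp * ((T_b - T_0) - T_0 * ln(T_b/T_0))
ex = 4.18 * ((472.52 - 284.72) - 284.72 * ln(472.52/284.72))
ex = 182.12 kJ/kg


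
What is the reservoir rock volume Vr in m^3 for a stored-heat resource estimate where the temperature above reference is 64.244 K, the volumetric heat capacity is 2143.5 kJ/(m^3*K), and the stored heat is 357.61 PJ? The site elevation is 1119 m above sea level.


Vr = Q_s * 1e12 / (rhoc * dT)
Vr = 357.61 * 1e12 / (2143.5 * 64.244)
Vr = 2.5969e+09 m^3


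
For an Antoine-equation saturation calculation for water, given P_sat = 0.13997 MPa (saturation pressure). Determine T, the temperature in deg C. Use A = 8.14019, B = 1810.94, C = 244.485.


T = B / (A - log10(P_sat * 760 / 0.101325)) - C
T = 1810.94 / (8.14019 - log10(0.13997 * 760 / 0.101325)) - 244.485
T = 109.28 deg C


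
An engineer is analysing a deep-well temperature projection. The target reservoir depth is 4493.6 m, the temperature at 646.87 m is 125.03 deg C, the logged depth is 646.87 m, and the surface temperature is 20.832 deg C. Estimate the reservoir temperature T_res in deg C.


Step 1: grad = (T_d1 - T_surf)/d1 * 1000 = (125.03 - 20.832)/646.87 * 1000 = 161.0803 deg C/km
Step 2: T_res = T_surf + grad*d2/1000 = 20.832 + 161.0803*4493.6/1000 = 744.66 deg C
T_res = 744.66 deg C


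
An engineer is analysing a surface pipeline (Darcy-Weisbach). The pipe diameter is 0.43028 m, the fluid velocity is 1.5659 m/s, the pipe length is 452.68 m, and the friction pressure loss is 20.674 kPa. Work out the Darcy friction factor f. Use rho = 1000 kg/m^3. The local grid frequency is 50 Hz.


f = dP*1000 / ((L/D)*(rho*vel^2/2))
f = 20.674*1000 / ((452.68/0.43028)*(1000*1.5659^2/2))
f = 0.016028


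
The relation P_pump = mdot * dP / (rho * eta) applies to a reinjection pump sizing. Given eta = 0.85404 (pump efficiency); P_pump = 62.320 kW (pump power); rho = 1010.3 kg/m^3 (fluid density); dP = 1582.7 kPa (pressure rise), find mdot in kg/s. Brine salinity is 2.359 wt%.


mdot = P_pump * rho * eta / dP
mdot = 62.320 * 1010.3 * 0.85404 / 1582.7
mdot = 33.975 kg/s


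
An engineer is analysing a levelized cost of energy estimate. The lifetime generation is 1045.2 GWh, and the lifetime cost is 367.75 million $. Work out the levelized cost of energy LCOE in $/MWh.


LCOE = C_tot / E_tot * 100
LCOE = 367.75 / 1045.2 * 100
LCOE = 35.18465 cents/kWh
Convert: 35.18465 cents/kWh * 10.0 = 351.85 $/MWh
LCOE = 351.85 $/MWh


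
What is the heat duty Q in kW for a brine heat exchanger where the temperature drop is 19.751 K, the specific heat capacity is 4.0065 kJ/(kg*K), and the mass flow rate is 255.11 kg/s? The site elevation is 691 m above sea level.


Q = mdot * cp * dT / 1000
Q = 255.11 * 4.0065 * 19.751 / 1000
Q = 20.18746 MW
Convert: 20.18746 MW * 1000.0 = 20187 kW
Q = 20187 kW


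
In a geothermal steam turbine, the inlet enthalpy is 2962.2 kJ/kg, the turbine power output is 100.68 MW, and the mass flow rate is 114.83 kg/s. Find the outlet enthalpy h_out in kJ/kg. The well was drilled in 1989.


h_out = h_in - P * 1000 / mdot
h_out = 2962.2 - 100.68 * 1000 / 114.83
h_out = 2085.4 kJ/kg


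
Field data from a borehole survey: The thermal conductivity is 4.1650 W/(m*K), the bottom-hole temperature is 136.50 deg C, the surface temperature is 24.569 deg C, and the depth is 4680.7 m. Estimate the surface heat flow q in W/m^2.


Step 1: grad = (T_d - T_surf)/d * 1000 = (136.5 - 24.569)/4680.7 * 1000 = 23.91330 deg C/km
Step 2: q = k * grad / 1000 = 4.165 * 23.91330 / 1000 = 0.099599 W/m^2
q = 0.099599 W/m^2


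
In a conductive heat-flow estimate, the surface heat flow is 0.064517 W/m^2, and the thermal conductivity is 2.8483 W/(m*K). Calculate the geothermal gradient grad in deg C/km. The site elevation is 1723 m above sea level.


grad = q * 1000 / k
grad = 0.064517 * 1000 / 2.8483
grad = 22.651 deg C/km


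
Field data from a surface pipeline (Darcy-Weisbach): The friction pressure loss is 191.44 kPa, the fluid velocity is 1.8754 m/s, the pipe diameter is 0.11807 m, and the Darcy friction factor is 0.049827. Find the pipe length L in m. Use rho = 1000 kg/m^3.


L = dP*1000*D / (f*rho*vel^2/2)
L = 191.44*1000*0.11807 / (0.049827*1000*1.8754^2/2)
L = 257.96 m


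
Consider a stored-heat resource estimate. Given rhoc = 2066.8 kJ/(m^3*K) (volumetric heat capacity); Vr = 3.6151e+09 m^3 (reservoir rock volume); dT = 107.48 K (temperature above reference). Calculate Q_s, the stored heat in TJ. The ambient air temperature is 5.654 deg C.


Q_s = Vr * rhoc * dT / 1e12
Q_s = 3.6151e+09 * 2066.8 * 107.48 / 1e12
Q_s = 803.0571 PJ
Convert: 803.0571 PJ * 1000.0 = 8.0306e+05 TJ
Q_s = 8.0306e+05 TJ
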